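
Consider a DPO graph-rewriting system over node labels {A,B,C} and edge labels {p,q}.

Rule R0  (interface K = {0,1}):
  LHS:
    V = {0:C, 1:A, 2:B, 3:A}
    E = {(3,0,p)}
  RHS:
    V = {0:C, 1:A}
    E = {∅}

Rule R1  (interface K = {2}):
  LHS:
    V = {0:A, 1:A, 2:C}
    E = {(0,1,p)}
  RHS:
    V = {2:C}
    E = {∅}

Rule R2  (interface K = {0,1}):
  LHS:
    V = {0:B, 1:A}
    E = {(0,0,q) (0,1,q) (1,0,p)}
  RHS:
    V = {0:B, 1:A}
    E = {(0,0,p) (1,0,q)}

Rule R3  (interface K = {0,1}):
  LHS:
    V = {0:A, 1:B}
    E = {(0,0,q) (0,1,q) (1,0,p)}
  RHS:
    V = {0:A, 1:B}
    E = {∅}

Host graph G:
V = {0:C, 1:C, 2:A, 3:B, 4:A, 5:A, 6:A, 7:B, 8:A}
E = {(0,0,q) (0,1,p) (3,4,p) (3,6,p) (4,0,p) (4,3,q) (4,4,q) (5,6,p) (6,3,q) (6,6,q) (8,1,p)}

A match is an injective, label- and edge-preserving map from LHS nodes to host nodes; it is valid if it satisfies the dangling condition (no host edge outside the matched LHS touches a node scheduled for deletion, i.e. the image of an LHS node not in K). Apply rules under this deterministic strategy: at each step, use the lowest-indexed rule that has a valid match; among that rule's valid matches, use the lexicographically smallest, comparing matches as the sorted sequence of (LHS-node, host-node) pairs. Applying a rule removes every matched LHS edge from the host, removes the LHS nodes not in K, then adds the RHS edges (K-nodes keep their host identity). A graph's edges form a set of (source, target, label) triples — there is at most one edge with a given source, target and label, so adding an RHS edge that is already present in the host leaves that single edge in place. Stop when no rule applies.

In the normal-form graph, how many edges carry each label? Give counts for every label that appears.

initial: |V|=9 |E|=11  E = 0-q->0 0-p->1 3-p->4 3-p->6 4-p->0 4-q->3 4-q->4 5-p->6 6-q->3 6-q->6 8-p->1
step 1: apply R0 at {0↦1, 1↦2, 2↦7, 3↦8}  → |V|=7 |E|=10  E = 0-q->0 0-p->1 3-p->4 3-p->6 4-p->0 4-q->3 4-q->4 5-p->6 6-q->3 6-q->6
step 2: apply R3 at {0↦4, 1↦3}  → |V|=7 |E|=7  E = 0-q->0 0-p->1 3-p->6 4-p->0 5-p->6 6-q->3 6-q->6
step 3: apply R3 at {0↦6, 1↦3}  → |V|=7 |E|=4  E = 0-q->0 0-p->1 4-p->0 5-p->6
step 4: apply R0 at {0↦0, 1↦2, 2↦3, 3↦4}  → |V|=5 |E|=3  E = 0-q->0 0-p->1 5-p->6
step 5: apply R1 at {0↦5, 1↦6, 2↦0}  → |V|=3 |E|=2  E = 0-q->0 0-p->1
halt: no rule applies after step 5
NF edges: [(0, 0, 'q'), (0, 1, 'p')]

Answer: p:1 q:1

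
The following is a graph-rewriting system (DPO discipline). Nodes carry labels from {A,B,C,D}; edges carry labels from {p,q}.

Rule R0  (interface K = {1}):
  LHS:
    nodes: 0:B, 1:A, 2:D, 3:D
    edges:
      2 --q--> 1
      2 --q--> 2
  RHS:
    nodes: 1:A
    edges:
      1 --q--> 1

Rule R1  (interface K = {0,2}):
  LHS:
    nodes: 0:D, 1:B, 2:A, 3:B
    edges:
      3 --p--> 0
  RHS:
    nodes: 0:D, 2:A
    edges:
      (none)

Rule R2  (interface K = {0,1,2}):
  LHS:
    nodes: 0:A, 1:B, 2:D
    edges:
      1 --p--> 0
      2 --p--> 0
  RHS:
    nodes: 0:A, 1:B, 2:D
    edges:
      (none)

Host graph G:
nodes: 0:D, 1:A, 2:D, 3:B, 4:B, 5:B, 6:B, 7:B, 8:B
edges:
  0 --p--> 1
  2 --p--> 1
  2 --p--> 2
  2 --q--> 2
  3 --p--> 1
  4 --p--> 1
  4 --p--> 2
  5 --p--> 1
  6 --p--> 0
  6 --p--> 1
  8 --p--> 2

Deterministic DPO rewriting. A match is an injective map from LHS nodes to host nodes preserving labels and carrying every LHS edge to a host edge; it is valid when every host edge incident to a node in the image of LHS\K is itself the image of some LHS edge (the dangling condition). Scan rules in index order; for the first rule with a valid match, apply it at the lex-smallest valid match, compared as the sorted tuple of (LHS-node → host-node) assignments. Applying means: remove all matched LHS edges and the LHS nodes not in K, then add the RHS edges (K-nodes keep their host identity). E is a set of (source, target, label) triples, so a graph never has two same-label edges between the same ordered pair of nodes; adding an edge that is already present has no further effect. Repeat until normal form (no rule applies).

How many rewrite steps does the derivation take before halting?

Answer: 4

Derivation:
start.  V:9 E:11  edges: 0-p->1 2-p->1 2-p->2 2-q->2 3-p->1 4-p->1 4-p->2 5-p->1 6-p->0 6-p->1 8-p->2
1. fire R1 via {0↦2, 1↦7, 2↦1, 3↦8}  →  V:7 E:10  edges: 0-p->1 2-p->1 2-p->2 2-q->2 3-p->1 4-p->1 4-p->2 5-p->1 6-p->0 6-p->1
2. fire R2 via {0↦1, 1↦3, 2↦0}  →  V:7 E:8  edges: 2-p->1 2-p->2 2-q->2 4-p->1 4-p->2 5-p->1 6-p->0 6-p->1
3. fire R2 via {0↦1, 1↦4, 2↦2}  →  V:7 E:6  edges: 2-p->2 2-q->2 4-p->2 5-p->1 6-p->0 6-p->1
4. fire R1 via {0↦2, 1↦3, 2↦1, 3↦4}  →  V:5 E:5  edges: 2-p->2 2-q->2 5-p->1 6-p->0 6-p->1
halt: no rule applies after step 4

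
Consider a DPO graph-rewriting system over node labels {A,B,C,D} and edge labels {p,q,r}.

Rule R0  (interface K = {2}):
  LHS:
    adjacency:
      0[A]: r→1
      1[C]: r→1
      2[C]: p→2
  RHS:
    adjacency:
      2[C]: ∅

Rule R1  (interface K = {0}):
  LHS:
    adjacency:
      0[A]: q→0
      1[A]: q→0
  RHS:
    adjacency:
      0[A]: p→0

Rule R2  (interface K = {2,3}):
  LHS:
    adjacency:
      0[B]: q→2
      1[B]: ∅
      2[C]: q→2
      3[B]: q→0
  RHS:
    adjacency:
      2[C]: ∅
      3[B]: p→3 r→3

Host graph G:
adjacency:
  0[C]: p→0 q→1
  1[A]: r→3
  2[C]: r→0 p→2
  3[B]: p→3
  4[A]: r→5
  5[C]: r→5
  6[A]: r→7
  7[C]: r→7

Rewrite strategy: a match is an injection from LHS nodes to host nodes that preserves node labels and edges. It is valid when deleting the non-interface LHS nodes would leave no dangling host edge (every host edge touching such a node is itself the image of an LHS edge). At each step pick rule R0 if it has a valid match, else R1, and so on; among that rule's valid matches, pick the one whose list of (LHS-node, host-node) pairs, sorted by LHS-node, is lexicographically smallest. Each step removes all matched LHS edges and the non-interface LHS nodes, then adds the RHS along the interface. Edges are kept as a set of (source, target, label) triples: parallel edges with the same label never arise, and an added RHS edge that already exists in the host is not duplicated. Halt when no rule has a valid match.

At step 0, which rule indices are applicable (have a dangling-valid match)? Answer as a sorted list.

R0: 4 valid matches — {0↦4, 1↦5, 2↦0}, {0↦4, 1↦5, 2↦2}, {0↦6, 1↦7, 2↦0} (+1 more)
R1: no valid match — LHS pattern not found
R2: no valid match — LHS pattern not found

Answer: [R0]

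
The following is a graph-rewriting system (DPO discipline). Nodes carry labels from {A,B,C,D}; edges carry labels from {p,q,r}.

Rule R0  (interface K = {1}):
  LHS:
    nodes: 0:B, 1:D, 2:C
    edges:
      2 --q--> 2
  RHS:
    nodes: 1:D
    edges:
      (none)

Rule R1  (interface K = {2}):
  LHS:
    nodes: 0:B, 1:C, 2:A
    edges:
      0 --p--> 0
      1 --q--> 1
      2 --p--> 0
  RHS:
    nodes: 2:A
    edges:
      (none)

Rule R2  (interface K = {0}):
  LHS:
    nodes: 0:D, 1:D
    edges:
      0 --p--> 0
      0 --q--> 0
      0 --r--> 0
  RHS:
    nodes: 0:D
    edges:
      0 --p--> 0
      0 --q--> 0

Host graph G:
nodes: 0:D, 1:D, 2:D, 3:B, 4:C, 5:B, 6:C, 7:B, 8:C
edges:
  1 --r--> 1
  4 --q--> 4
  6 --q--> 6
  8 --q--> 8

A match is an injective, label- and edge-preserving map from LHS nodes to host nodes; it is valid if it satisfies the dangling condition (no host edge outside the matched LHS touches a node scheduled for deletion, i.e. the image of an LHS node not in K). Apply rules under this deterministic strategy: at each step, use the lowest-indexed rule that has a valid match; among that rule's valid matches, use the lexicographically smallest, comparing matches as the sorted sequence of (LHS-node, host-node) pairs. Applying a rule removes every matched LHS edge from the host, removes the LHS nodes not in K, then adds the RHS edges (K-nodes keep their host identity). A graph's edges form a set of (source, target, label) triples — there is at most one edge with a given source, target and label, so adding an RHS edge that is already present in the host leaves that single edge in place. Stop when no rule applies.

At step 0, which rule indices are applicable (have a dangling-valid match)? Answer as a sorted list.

R0: 27 valid matches — {0↦3, 1↦0, 2↦4}, {0↦3, 1↦0, 2↦6}, {0↦3, 1↦0, 2↦8} (+24 more)
R1: no valid match — LHS pattern not found
R2: no valid match — LHS pattern not found

Answer: [R0]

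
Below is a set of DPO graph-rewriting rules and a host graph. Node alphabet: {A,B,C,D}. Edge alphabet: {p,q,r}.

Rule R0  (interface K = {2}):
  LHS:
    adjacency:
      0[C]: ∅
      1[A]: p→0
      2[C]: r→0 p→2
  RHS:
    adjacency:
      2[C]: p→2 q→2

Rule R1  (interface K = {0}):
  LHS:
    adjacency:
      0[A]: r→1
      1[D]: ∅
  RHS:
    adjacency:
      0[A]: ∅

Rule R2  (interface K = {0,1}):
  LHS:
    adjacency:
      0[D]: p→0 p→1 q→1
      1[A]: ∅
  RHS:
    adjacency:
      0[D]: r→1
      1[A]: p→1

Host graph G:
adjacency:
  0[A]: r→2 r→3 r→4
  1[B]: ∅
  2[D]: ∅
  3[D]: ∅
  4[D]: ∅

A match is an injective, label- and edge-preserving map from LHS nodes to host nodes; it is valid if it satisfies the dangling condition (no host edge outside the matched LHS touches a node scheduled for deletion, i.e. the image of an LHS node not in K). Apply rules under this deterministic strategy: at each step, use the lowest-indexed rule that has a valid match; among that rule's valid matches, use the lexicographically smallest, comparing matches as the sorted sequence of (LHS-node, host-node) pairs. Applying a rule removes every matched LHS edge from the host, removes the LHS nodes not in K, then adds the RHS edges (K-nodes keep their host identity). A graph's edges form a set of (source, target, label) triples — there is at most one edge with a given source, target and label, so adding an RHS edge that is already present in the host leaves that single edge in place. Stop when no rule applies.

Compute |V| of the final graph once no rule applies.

Answer: 2

Rewrite trace:
initial: |V|=5 |E|=3  E = 0-r->2 0-r->3 0-r->4
step 1: apply R1 at {0↦0, 1↦2}  → |V|=4 |E|=2  E = 0-r->3 0-r->4
step 2: apply R1 at {0↦0, 1↦3}  → |V|=3 |E|=1  E = 0-r->4
step 3: apply R1 at {0↦0, 1↦4}  → |V|=2 |E|=0  E = ∅
halt: no rule applies after step 3
NF nodes: {0:A, 1:B}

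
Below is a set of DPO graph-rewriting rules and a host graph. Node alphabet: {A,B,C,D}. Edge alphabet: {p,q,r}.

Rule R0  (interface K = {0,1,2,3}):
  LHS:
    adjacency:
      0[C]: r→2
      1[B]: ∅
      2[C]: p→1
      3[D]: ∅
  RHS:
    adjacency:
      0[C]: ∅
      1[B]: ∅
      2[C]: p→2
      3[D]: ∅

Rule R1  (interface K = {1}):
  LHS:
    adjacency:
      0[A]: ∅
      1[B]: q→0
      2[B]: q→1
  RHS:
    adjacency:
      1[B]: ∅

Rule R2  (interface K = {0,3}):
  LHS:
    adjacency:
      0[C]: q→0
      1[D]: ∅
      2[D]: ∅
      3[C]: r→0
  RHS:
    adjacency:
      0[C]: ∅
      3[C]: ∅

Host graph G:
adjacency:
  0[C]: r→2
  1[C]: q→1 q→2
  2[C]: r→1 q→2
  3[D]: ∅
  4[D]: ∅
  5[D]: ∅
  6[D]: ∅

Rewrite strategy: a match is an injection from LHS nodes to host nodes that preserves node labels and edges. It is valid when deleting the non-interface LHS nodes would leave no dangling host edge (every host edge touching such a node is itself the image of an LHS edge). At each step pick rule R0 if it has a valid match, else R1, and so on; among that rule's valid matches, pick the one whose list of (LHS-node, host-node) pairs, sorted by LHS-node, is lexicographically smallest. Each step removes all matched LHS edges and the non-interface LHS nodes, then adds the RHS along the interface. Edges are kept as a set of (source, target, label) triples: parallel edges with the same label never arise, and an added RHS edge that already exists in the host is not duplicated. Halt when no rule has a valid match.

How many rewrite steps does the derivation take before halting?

Answer: 2

Rewrite trace:
start.  V:7 E:5  edges: 0-r->2 1-q->1 1-q->2 2-r->1 2-q->2
1. fire R2 via {0↦1, 1↦3, 2↦4, 3↦2}  →  V:5 E:3  edges: 0-r->2 1-q->2 2-q->2
2. fire R2 via {0↦2, 1↦5, 2↦6, 3↦0}  →  V:3 E:1  edges: 1-q->2
halt: no rule applies after step 2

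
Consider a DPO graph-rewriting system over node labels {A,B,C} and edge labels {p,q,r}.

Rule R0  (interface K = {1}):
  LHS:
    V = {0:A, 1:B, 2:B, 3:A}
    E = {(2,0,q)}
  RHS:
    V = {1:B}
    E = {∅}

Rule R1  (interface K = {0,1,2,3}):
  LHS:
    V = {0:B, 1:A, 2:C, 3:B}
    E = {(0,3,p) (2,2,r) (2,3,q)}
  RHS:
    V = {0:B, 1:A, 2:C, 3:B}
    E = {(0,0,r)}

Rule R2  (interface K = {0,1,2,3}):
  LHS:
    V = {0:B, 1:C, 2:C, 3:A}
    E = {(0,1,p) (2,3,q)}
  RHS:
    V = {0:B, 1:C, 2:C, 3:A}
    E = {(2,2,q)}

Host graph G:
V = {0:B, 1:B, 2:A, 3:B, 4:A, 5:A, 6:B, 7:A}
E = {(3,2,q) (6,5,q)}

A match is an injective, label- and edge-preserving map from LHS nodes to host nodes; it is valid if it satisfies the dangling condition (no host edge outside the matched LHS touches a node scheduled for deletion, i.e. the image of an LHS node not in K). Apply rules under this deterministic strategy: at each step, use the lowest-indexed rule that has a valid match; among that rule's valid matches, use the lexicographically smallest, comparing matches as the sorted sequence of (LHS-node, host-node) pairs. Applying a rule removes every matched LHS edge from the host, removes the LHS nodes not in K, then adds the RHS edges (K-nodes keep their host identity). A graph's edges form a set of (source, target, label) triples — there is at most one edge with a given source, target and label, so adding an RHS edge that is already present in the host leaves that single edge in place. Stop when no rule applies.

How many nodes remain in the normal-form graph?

Answer: 2

Rewrite trace:
[0] host  ⇒  8 nodes, 2 edges  {3-q->2 6-q->5}
[1] R0 @ {0↦2, 1↦0, 2↦3, 3↦4}  ⇒  5 nodes, 1 edges  {6-q->5}
[2] R0 @ {0↦5, 1↦0, 2↦6, 3↦7}  ⇒  2 nodes, 0 edges  {∅}
halt: no rule applies after step 2
NF nodes: {0:B, 1:B}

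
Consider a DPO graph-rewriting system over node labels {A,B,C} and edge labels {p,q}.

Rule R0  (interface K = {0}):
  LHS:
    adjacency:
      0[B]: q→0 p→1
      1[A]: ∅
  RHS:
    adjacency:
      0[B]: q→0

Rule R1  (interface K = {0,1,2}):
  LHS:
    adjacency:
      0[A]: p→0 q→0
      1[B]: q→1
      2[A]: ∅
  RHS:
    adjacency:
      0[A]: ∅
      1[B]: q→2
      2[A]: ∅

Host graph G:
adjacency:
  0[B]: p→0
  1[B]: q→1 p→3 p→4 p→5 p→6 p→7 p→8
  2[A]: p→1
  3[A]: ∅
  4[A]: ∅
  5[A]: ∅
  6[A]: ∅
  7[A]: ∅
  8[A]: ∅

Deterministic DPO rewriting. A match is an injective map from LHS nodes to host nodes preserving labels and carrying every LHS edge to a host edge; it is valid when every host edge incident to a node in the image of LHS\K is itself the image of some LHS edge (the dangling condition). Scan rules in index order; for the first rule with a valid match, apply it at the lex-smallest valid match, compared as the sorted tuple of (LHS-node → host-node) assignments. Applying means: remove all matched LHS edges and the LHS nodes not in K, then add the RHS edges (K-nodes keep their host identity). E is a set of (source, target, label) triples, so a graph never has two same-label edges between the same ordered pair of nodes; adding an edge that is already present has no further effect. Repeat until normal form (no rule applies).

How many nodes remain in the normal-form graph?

Answer: 3

Rewrite trace:
start.  V:9 E:9  edges: 0-p->0 1-q->1 1-p->3 1-p->4 1-p->5 1-p->6 1-p->7 1-p->8 2-p->1
1. fire R0 via {0↦1, 1↦3}  →  V:8 E:8  edges: 0-p->0 1-q->1 1-p->4 1-p->5 1-p->6 1-p->7 1-p->8 2-p->1
2. fire R0 via {0↦1, 1↦4}  →  V:7 E:7  edges: 0-p->0 1-q->1 1-p->5 1-p->6 1-p->7 1-p->8 2-p->1
3. fire R0 via {0↦1, 1↦5}  →  V:6 E:6  edges: 0-p->0 1-q->1 1-p->6 1-p->7 1-p->8 2-p->1
4. fire R0 via {0↦1, 1↦6}  →  V:5 E:5  edges: 0-p->0 1-q->1 1-p->7 1-p->8 2-p->1
5. fire R0 via {0↦1, 1↦7}  →  V:4 E:4  edges: 0-p->0 1-q->1 1-p->8 2-p->1
6. fire R0 via {0↦1, 1↦8}  →  V:3 E:3  edges: 0-p->0 1-q->1 2-p->1
normal form: no rule applies after step 6
NF nodes: {0:B, 1:B, 2:A}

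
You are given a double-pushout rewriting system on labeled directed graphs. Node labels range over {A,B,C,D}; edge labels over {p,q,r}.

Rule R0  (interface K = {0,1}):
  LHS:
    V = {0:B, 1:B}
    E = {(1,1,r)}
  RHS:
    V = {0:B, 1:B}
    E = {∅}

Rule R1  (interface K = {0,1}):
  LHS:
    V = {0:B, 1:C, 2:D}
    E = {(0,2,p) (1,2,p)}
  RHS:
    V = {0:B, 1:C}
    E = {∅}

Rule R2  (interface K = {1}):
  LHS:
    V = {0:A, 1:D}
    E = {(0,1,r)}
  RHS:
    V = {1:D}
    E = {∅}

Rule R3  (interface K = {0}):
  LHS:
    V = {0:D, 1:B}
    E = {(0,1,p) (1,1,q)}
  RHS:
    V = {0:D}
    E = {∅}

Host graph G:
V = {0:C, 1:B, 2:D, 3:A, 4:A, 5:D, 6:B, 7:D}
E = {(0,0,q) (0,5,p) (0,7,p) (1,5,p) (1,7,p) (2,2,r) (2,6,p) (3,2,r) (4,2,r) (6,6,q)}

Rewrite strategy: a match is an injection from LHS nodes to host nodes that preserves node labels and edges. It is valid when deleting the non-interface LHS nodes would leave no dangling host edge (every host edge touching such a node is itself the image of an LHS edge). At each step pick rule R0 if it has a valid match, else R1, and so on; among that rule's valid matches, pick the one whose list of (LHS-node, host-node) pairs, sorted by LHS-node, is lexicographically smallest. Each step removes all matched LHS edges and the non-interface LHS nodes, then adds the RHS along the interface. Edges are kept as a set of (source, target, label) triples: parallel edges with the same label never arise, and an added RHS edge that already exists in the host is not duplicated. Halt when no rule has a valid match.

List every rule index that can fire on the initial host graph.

R0: no valid match — LHS pattern not found
R1: 2 valid matches — {0↦1, 1↦0, 2↦5}, {0↦1, 1↦0, 2↦7}
R2: 2 valid matches — {0↦3, 1↦2}, {0↦4, 1↦2}
R3: 1 valid match — {0↦2, 1↦6}

Answer: [R1,R2,R3]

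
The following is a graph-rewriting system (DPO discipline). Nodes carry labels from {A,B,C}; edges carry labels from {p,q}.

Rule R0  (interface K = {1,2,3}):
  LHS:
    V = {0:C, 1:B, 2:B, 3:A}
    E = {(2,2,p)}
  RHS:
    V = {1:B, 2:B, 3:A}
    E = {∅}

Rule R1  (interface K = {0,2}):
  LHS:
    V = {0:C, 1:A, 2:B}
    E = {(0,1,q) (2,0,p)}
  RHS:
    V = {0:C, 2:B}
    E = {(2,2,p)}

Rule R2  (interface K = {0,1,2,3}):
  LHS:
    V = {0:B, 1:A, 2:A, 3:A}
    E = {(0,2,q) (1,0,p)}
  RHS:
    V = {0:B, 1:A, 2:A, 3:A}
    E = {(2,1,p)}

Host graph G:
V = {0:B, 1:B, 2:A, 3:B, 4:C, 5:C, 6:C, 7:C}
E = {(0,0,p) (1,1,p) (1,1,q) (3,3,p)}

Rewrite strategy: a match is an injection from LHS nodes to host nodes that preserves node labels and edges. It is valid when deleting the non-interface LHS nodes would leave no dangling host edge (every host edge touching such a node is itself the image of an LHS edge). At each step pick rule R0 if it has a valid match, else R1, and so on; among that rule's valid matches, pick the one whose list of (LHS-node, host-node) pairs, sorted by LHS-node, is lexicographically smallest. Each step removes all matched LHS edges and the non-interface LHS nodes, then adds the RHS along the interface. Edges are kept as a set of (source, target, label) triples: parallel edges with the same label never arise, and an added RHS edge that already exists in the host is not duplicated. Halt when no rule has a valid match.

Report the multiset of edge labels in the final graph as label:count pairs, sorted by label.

Answer: q:1

Rewrite trace:
start.  V:8 E:4  edges: 0-p->0 1-p->1 1-q->1 3-p->3
1. fire R0 via {0↦4, 1↦0, 2↦1, 3↦2}  →  V:7 E:3  edges: 0-p->0 1-q->1 3-p->3
2. fire R0 via {0↦5, 1↦0, 2↦3, 3↦2}  →  V:6 E:2  edges: 0-p->0 1-q->1
3. fire R0 via {0↦6, 1↦1, 2↦0, 3↦2}  →  V:5 E:1  edges: 1-q->1
final graph: no rule applies after step 3
NF edges: [(1, 1, 'q')]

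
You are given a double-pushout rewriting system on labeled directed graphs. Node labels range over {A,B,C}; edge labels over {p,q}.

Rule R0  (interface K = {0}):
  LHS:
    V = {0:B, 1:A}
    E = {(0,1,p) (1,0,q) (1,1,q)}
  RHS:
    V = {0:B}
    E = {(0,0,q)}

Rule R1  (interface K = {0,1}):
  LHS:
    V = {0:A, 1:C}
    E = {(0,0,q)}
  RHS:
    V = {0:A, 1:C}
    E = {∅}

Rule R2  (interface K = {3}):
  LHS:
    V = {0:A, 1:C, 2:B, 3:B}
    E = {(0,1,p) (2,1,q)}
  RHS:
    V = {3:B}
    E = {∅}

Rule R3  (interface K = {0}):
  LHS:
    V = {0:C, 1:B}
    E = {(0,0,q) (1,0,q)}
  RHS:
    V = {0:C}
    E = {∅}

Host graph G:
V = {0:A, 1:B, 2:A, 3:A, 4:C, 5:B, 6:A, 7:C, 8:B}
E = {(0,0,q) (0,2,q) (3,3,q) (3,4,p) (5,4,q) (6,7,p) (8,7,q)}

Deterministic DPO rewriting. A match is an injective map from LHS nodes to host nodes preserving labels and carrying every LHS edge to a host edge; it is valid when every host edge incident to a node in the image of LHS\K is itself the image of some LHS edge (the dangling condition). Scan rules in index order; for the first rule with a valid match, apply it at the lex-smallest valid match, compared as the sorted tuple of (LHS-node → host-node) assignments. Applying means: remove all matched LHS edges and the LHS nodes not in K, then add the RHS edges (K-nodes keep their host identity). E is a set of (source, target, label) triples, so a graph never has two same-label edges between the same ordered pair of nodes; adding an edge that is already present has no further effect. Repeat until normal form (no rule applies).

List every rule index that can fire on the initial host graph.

Answer: [R1,R2]

Derivation:
R0: no valid match — LHS pattern not found
R1: 4 valid matches — {0↦0, 1↦4}, {0↦0, 1↦7}, {0↦3, 1↦4} (+1 more)
R2: 2 valid matches — {0↦6, 1↦7, 2↦8, 3↦1}, {0↦6, 1↦7, 2↦8, 3↦5}
R3: no valid match — LHS pattern not found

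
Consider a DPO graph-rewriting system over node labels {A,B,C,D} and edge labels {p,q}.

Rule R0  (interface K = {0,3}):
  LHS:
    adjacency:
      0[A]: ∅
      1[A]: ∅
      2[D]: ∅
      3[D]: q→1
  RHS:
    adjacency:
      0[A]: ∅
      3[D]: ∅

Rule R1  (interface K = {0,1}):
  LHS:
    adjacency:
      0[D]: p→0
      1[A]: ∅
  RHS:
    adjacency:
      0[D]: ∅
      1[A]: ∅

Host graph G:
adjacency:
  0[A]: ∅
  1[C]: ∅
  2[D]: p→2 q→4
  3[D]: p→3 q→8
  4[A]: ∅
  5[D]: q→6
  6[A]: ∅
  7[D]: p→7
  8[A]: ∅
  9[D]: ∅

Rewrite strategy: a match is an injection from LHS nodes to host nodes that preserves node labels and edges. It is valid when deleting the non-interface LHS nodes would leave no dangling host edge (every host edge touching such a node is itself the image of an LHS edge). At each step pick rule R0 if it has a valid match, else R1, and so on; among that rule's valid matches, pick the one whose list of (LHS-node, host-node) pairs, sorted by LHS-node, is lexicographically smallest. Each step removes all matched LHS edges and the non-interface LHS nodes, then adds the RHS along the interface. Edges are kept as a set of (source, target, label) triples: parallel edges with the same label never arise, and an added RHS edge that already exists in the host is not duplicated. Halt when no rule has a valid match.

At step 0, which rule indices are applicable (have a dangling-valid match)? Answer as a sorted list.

Answer: [R0,R1]

Rewrite trace:
R0: 9 valid matches — {0↦0, 1↦4, 2↦9, 3↦2}, {0↦0, 1↦6, 2↦9, 3↦5}, {0↦0, 1↦8, 2↦9, 3↦3} (+6 more)
R1: 12 valid matches — {0↦2, 1↦0}, {0↦2, 1↦4}, {0↦2, 1↦6} (+9 more)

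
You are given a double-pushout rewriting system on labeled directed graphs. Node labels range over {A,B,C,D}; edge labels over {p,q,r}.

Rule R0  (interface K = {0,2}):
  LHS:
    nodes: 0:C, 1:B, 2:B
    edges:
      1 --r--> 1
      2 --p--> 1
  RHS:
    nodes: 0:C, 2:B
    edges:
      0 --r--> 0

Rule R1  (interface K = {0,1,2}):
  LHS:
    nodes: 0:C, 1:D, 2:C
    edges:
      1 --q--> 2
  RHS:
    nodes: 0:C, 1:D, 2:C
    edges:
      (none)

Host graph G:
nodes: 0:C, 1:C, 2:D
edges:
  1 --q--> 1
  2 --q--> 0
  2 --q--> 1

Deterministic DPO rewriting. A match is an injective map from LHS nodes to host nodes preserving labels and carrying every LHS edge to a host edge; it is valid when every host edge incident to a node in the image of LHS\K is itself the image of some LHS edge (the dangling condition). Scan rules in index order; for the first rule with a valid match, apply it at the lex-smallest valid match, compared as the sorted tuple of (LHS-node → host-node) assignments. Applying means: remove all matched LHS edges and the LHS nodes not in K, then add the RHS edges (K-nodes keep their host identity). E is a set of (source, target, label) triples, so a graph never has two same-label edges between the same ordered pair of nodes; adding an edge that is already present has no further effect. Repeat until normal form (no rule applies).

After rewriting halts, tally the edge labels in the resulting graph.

initial: |V|=3 |E|=3  E = 1-q->1 2-q->0 2-q->1
step 1: apply R1 at {0↦0, 1↦2, 2↦1}  → |V|=3 |E|=2  E = 1-q->1 2-q->0
step 2: apply R1 at {0↦1, 1↦2, 2↦0}  → |V|=3 |E|=1  E = 1-q->1
halt: no rule applies after step 2
NF edges: [(1, 1, 'q')]

Answer: q:1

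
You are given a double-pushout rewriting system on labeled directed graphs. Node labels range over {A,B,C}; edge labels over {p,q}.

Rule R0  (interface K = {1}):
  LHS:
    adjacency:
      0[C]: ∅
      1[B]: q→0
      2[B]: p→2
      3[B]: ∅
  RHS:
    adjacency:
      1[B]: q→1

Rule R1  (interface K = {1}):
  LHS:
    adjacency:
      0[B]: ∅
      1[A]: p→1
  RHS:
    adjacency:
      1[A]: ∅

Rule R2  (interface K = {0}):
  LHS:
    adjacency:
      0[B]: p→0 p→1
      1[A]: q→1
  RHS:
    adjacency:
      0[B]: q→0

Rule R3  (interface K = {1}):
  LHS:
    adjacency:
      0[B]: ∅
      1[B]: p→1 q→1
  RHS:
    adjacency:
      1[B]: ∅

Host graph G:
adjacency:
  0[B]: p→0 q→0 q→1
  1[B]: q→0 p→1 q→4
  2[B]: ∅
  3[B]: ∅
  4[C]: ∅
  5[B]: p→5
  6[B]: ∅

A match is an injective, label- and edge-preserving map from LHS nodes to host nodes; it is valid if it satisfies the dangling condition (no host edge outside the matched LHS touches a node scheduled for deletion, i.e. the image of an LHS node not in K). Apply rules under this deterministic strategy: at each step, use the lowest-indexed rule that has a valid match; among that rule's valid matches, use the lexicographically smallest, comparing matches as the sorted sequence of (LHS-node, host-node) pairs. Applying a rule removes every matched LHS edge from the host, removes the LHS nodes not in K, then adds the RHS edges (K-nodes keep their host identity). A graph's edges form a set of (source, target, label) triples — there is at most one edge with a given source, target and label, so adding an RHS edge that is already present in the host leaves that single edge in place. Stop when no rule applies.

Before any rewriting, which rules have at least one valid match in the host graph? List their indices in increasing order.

Answer: [R0,R3]

Derivation:
R0: 3 valid matches — {0↦4, 1↦1, 2↦5, 3↦2}, {0↦4, 1↦1, 2↦5, 3↦3}, {0↦4, 1↦1, 2↦5, 3↦6}
R1: no valid match — LHS pattern not found
R2: no valid match — LHS pattern not found
R3: 3 valid matches — {0↦2, 1↦0}, {0↦3, 1↦0}, {0↦6, 1↦0}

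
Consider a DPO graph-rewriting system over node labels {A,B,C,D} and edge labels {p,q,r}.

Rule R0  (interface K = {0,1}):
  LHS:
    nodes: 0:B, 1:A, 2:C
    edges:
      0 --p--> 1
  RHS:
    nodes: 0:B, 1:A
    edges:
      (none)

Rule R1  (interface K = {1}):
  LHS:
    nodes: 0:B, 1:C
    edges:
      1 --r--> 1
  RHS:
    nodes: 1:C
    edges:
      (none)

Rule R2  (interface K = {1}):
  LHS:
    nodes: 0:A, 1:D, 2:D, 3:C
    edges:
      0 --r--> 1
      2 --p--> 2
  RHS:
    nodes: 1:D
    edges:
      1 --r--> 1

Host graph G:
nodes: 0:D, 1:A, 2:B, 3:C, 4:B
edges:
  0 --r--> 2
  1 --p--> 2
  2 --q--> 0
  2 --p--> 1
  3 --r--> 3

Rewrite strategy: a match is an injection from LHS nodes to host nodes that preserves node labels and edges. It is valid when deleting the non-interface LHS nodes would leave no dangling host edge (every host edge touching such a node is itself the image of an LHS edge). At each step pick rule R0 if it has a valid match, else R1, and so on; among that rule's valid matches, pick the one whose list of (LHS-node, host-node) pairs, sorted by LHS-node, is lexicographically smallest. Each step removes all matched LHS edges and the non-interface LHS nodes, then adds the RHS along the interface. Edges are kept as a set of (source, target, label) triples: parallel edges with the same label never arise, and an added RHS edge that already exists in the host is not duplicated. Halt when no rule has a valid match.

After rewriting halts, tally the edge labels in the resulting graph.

Answer: p:1 q:1 r:1

Rewrite trace:
[0] host  ⇒  5 nodes, 5 edges  {0-r->2 1-p->2 2-q->0 2-p->1 3-r->3}
[1] R1 @ {0↦4, 1↦3}  ⇒  4 nodes, 4 edges  {0-r->2 1-p->2 2-q->0 2-p->1}
[2] R0 @ {0↦2, 1↦1, 2↦3}  ⇒  3 nodes, 3 edges  {0-r->2 1-p->2 2-q->0}
final graph: no rule applies after step 2
NF edges: [(0, 2, 'r'), (1, 2, 'p'), (2, 0, 'q')]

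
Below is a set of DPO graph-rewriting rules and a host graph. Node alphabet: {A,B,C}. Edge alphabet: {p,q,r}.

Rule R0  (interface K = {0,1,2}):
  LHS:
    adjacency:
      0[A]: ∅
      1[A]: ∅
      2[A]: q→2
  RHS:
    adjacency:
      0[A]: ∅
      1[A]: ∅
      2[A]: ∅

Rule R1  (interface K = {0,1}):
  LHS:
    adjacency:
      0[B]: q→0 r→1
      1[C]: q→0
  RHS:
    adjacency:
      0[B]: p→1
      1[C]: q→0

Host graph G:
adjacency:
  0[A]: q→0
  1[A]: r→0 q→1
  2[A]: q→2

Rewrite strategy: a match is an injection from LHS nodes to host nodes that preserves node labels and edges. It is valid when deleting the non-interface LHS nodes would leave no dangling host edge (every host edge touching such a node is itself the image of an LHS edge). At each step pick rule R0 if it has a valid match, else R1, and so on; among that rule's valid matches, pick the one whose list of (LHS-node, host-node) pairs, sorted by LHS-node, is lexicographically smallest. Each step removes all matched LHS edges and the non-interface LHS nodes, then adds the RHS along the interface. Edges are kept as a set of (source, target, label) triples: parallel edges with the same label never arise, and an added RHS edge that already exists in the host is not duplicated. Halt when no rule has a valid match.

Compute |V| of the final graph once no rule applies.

Answer: 3

Derivation:
initial: |V|=3 |E|=4  E = 0-q->0 1-r->0 1-q->1 2-q->2
step 1: apply R0 at {0↦0, 1↦1, 2↦2}  → |V|=3 |E|=3  E = 0-q->0 1-r->0 1-q->1
step 2: apply R0 at {0↦0, 1↦2, 2↦1}  → |V|=3 |E|=2  E = 0-q->0 1-r->0
step 3: apply R0 at {0↦1, 1↦2, 2↦0}  → |V|=3 |E|=1  E = 1-r->0
normal form: no rule applies after step 3
NF nodes: {0:A, 1:A, 2:A}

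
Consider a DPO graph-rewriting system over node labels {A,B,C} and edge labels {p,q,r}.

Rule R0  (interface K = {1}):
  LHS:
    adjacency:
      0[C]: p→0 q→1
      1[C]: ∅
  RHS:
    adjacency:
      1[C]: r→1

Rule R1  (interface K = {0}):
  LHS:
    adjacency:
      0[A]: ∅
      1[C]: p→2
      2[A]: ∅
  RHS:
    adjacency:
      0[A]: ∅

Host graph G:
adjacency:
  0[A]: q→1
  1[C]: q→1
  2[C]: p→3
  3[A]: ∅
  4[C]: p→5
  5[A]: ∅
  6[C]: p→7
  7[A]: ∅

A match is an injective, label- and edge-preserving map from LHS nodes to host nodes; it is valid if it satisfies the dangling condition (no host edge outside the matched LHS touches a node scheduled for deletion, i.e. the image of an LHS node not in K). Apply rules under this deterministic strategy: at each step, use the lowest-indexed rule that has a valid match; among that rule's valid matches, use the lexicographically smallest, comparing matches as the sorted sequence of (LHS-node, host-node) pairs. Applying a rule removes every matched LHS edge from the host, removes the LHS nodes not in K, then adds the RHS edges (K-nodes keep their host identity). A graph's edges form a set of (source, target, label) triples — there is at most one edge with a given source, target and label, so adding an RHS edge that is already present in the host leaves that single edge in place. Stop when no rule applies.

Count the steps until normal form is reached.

Answer: 3

Rewrite trace:
[0] host  ⇒  8 nodes, 5 edges  {0-q->1 1-q->1 2-p->3 4-p->5 6-p->7}
[1] R1 @ {0↦0, 1↦2, 2↦3}  ⇒  6 nodes, 4 edges  {0-q->1 1-q->1 4-p->5 6-p->7}
[2] R1 @ {0↦0, 1↦4, 2↦5}  ⇒  4 nodes, 3 edges  {0-q->1 1-q->1 6-p->7}
[3] R1 @ {0↦0, 1↦6, 2↦7}  ⇒  2 nodes, 2 edges  {0-q->1 1-q->1}
halt: no rule applies after step 3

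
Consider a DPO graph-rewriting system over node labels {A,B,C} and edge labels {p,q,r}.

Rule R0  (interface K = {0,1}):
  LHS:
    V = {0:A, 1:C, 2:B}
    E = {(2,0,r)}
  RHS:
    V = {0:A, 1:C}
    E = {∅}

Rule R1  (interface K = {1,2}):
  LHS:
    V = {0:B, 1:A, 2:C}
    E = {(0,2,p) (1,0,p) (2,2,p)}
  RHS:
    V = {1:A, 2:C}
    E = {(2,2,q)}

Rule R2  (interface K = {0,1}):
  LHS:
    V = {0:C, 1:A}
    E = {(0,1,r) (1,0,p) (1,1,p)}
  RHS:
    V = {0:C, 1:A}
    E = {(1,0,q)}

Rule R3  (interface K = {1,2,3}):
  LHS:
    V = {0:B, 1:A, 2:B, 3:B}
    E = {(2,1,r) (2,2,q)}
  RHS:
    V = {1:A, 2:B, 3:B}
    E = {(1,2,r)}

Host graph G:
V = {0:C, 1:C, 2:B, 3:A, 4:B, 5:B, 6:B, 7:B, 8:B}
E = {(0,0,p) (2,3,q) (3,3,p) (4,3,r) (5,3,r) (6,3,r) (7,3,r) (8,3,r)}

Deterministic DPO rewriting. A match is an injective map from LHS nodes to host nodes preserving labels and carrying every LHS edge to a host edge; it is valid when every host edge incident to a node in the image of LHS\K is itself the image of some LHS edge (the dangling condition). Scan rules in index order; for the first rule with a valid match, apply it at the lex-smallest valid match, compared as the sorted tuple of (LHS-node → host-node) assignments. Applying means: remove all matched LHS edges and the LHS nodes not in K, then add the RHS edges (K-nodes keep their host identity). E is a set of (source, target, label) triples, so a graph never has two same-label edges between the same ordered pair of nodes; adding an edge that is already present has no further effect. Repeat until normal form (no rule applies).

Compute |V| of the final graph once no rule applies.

Answer: 4

Steps:
start.  V:9 E:8  edges: 0-p->0 2-q->3 3-p->3 4-r->3 5-r->3 6-r->3 7-r->3 8-r->3
1. fire R0 via {0↦3, 1↦0, 2↦4}  →  V:8 E:7  edges: 0-p->0 2-q->3 3-p->3 5-r->3 6-r->3 7-r->3 8-r->3
2. fire R0 via {0↦3, 1↦0, 2↦5}  →  V:7 E:6  edges: 0-p->0 2-q->3 3-p->3 6-r->3 7-r->3 8-r->3
3. fire R0 via {0↦3, 1↦0, 2↦6}  →  V:6 E:5  edges: 0-p->0 2-q->3 3-p->3 7-r->3 8-r->3
4. fire R0 via {0↦3, 1↦0, 2↦7}  →  V:5 E:4  edges: 0-p->0 2-q->3 3-p->3 8-r->3
5. fire R0 via {0↦3, 1↦0, 2↦8}  →  V:4 E:3  edges: 0-p->0 2-q->3 3-p->3
halt: no rule applies after step 5
NF nodes: {0:C, 1:C, 2:B, 3:A}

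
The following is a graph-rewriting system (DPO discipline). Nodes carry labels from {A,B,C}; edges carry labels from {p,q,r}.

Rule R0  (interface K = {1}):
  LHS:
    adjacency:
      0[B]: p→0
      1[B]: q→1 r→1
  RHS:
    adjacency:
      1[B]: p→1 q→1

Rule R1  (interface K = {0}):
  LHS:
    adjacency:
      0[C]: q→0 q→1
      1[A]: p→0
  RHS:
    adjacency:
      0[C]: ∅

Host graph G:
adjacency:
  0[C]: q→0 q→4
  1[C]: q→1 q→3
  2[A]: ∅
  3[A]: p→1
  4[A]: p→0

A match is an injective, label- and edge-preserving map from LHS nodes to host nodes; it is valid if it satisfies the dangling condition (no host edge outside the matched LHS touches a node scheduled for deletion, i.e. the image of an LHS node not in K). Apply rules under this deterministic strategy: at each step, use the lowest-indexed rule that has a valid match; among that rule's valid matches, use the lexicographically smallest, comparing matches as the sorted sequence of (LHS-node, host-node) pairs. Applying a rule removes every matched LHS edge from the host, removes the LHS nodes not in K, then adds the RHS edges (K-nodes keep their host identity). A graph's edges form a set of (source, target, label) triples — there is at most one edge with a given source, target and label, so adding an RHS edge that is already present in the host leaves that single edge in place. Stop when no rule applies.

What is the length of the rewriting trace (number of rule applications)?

start.  V:5 E:6  edges: 0-q->0 0-q->4 1-q->1 1-q->3 3-p->1 4-p->0
1. fire R1 via {0↦0, 1↦4}  →  V:4 E:3  edges: 1-q->1 1-q->3 3-p->1
2. fire R1 via {0↦1, 1↦3}  →  V:3 E:0  edges: ∅
normal form: no rule applies after step 2

Answer: 2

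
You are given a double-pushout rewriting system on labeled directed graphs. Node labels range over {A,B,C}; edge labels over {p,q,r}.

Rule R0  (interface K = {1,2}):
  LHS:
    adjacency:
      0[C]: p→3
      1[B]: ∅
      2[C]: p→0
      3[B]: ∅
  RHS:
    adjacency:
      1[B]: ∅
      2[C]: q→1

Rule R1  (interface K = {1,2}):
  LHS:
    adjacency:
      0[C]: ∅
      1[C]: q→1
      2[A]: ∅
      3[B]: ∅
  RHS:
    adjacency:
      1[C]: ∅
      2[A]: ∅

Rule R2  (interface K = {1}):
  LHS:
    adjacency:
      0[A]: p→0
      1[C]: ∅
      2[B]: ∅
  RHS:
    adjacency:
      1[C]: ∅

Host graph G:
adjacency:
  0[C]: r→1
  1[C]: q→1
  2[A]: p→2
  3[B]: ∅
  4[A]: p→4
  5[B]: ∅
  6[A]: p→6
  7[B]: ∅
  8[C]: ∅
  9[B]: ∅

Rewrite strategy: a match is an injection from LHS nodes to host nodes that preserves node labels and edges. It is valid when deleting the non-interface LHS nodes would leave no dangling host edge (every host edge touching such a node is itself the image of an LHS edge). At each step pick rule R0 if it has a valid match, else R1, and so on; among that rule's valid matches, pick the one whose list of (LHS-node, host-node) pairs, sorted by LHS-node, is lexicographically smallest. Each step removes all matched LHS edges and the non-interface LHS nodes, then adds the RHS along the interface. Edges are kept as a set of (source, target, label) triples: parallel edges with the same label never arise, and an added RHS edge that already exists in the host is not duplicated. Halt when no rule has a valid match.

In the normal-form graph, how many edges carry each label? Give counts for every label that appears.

initial: |V|=10 |E|=5  E = 0-r->1 1-q->1 2-p->2 4-p->4 6-p->6
step 1: apply R1 at {0↦8, 1↦1, 2↦2, 3↦3}  → |V|=8 |E|=4  E = 0-r->1 2-p->2 4-p->4 6-p->6
step 2: apply R2 at {0↦2, 1↦0, 2↦5}  → |V|=6 |E|=3  E = 0-r->1 4-p->4 6-p->6
step 3: apply R2 at {0↦4, 1↦0, 2↦7}  → |V|=4 |E|=2  E = 0-r->1 6-p->6
step 4: apply R2 at {0↦6, 1↦0, 2↦9}  → |V|=2 |E|=1  E = 0-r->1
final graph: no rule applies after step 4
NF edges: [(0, 1, 'r')]

Answer: r:1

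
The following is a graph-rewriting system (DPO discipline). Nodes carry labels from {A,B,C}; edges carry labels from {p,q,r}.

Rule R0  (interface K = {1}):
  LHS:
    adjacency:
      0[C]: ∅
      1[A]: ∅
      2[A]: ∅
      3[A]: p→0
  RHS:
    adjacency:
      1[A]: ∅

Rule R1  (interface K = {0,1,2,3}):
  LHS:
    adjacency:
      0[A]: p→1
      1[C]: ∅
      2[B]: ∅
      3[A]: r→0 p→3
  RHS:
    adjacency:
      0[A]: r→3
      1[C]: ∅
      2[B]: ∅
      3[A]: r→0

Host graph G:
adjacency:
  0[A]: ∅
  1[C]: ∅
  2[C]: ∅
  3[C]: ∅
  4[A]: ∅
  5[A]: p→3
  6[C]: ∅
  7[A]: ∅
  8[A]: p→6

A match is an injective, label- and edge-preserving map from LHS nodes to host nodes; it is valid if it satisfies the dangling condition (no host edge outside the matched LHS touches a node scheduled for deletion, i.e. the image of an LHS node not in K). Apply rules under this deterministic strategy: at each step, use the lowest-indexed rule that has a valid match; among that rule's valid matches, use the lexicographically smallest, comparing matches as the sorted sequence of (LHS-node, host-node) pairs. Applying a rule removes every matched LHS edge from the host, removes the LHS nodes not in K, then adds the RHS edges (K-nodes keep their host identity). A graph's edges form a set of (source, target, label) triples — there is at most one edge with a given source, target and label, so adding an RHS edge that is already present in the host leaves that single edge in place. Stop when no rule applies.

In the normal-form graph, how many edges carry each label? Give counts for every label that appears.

Answer: (no edges)

Derivation:
start.  V:9 E:2  edges: 5-p->3 8-p->6
1. fire R0 via {0↦3, 1↦0, 2↦4, 3↦5}  →  V:6 E:1  edges: 8-p->6
2. fire R0 via {0↦6, 1↦0, 2↦7, 3↦8}  →  V:3 E:0  edges: ∅
final graph: no rule applies after step 2
NF edges: []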